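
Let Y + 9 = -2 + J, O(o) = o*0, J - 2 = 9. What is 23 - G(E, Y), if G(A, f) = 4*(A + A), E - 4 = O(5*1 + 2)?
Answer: -9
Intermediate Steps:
J = 11 (J = 2 + 9 = 11)
O(o) = 0
E = 4 (E = 4 + 0 = 4)
Y = 0 (Y = -9 + (-2 + 11) = -9 + 9 = 0)
G(A, f) = 8*A (G(A, f) = 4*(2*A) = 8*A)
23 - G(E, Y) = 23 - 8*4 = 23 - 1*32 = 23 - 32 = -9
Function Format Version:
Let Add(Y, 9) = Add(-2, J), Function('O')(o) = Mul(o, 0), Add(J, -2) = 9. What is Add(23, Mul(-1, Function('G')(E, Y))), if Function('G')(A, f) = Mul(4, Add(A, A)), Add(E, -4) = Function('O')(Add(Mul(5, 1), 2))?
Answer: -9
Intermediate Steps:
J = 11 (J = Add(2, 9) = 11)
Function('O')(o) = 0
E = 4 (E = Add(4, 0) = 4)
Y = 0 (Y = Add(-9, Add(-2, 11)) = Add(-9, 9) = 0)
Function('G')(A, f) = Mul(8, A) (Function('G')(A, f) = Mul(4, Mul(2, A)) = Mul(8, A))
Add(23, Mul(-1, Function('G')(E, Y))) = Add(23, Mul(-1, Mul(8, 4))) = Add(23, Mul(-1, 32)) = Add(23, -32) = -9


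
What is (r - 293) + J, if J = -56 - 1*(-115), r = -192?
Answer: -426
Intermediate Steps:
J = 59 (J = -56 + 115 = 59)
(r - 293) + J = (-192 - 293) + 59 = -485 + 59 = -426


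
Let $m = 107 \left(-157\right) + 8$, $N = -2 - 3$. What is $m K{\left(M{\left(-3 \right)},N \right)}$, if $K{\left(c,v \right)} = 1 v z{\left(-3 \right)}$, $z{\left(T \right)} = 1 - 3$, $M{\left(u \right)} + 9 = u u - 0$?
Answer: $-167910$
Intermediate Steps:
$N = -5$
$M{\left(u \right)} = -9 + u^{2}$ ($M{\left(u \right)} = -9 + \left(u u - 0\right) = -9 + \left(u^{2} + 0\right) = -9 + u^{2}$)
$z{\left(T \right)} = -2$
$K{\left(c,v \right)} = - 2 v$ ($K{\left(c,v \right)} = 1 v \left(-2\right) = v \left(-2\right) = - 2 v$)
$m = -16791$ ($m = -16799 + 8 = -16791$)
$m K{\left(M{\left(-3 \right)},N \right)} = - 16791 \left(\left(-2\right) \left(-5\right)\right) = \left(-16791\right) 10 = -167910$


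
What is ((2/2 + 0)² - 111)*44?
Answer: -4840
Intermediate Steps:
((2/2 + 0)² - 111)*44 = ((2*(½) + 0)² - 111)*44 = ((1 + 0)² - 111)*44 = (1² - 111)*44 = (1 - 111)*44 = -110*44 = -4840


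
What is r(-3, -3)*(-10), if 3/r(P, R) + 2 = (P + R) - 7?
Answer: 2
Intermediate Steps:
r(P, R) = 3/(-9 + P + R) (r(P, R) = 3/(-2 + ((P + R) - 7)) = 3/(-2 + (-7 + P + R)) = 3/(-9 + P + R))
r(-3, -3)*(-10) = (3/(-9 - 3 - 3))*(-10) = (3/(-15))*(-10) = (3*(-1/15))*(-10) = -1/5*(-10) = 2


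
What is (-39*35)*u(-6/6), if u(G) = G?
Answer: 1365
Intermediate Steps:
(-39*35)*u(-6/6) = (-39*35)*(-6/6) = -(-8190)/6 = -1365*(-1) = 1365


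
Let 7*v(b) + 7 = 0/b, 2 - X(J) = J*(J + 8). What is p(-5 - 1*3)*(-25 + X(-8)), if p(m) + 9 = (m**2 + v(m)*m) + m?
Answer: -1265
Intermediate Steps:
X(J) = 2 - J*(8 + J) (X(J) = 2 - J*(J + 8) = 2 - J*(8 + J))
v(b) = -1 (v(b) = -1 + (0/b)/7 = -1 + (1/7)*0 = -1 + 0 = -1)
p(m) = -9 + m**2 (p(m) = -9 + ((m**2 - m) + m) = -9 + m**2)
p(-5 - 1*3)*(-25 + X(-8)) = (-9 + (-5 - 1*3)**2)*(-25 + (2 - 1*(-8)**2 - 8*(-8))) = (-9 + (-5 - 3)**2)*(-25 + (2 - 1*64 + 64)) = (-9 + (-8)**2)*(-25 + (2 - 64 + 64)) = (-9 + 64)*(-25 + 2) = 55*(-23) = -1265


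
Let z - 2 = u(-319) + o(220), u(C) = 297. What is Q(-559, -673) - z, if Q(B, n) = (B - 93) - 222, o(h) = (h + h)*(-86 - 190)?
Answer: 120267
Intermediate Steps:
o(h) = -552*h (o(h) = (2*h)*(-276) = -552*h)
z = -121141 (z = 2 + (297 - 552*220) = 2 + (297 - 121440) = 2 - 121143 = -121141)
Q(B, n) = -315 + B (Q(B, n) = (-93 + B) - 222 = -315 + B)
Q(-559, -673) - z = (-315 - 559) - 1*(-121141) = -874 + 121141 = 120267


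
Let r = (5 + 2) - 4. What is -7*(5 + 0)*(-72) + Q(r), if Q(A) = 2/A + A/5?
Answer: 37819/15 ≈ 2521.3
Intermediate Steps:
r = 3 (r = 7 - 4 = 3)
Q(A) = 2/A + A/5 (Q(A) = 2/A + A*(1/5) = 2/A + A/5)
-7*(5 + 0)*(-72) + Q(r) = -7*(5 + 0)*(-72) + (2/3 + (1/5)*3) = -7*5*(-72) + (2*(1/3) + 3/5) = -35*(-72) + (2/3 + 3/5) = 2520 + 19/15 = 37819/15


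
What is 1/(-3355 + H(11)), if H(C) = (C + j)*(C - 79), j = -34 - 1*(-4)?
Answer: -1/2063 ≈ -0.00048473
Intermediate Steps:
j = -30 (j = -34 + 4 = -30)
H(C) = (-79 + C)*(-30 + C) (H(C) = (C - 30)*(C - 79) = (-30 + C)*(-79 + C) = (-79 + C)*(-30 + C))
1/(-3355 + H(11)) = 1/(-3355 + (2370 + 11² - 109*11)) = 1/(-3355 + (2370 + 121 - 1199)) = 1/(-3355 + 1292) = 1/(-2063) = -1/2063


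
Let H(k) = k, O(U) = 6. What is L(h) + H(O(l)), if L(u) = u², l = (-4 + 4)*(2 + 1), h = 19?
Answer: 367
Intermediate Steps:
l = 0 (l = 0*3 = 0)
L(h) + H(O(l)) = 19² + 6 = 361 + 6 = 367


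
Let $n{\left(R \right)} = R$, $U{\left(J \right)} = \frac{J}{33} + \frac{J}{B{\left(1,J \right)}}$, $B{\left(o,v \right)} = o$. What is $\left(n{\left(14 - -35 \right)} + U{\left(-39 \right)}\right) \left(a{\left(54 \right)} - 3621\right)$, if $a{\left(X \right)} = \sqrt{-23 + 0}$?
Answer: $- \frac{351237}{11} + \frac{97 i \sqrt{23}}{11} \approx -31931.0 + 42.291 i$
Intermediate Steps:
$a{\left(X \right)} = i \sqrt{23}$ ($a{\left(X \right)} = \sqrt{-23} = i \sqrt{23}$)
$U{\left(J \right)} = \frac{34 J}{33}$ ($U{\left(J \right)} = \frac{J}{33} + \frac{J}{1} = J \frac{1}{33} + J 1 = \frac{J}{33} + J = \frac{34 J}{33}$)
$\left(n{\left(14 - -35 \right)} + U{\left(-39 \right)}\right) \left(a{\left(54 \right)} - 3621\right) = \left(\left(14 - -35\right) + \frac{34}{33} \left(-39\right)\right) \left(i \sqrt{23} - 3621\right) = \left(\left(14 + 35\right) - \frac{442}{11}\right) \left(-3621 + i \sqrt{23}\right) = \left(49 - \frac{442}{11}\right) \left(-3621 + i \sqrt{23}\right) = \frac{97 \left(-3621 + i \sqrt{23}\right)}{11} = - \frac{351237}{11} + \frac{97 i \sqrt{23}}{11}$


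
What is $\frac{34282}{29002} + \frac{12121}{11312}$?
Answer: $\frac{369665613}{164035312} \approx 2.2536$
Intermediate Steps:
$\frac{34282}{29002} + \frac{12121}{11312} = 34282 \cdot \frac{1}{29002} + 12121 \cdot \frac{1}{11312} = \frac{17141}{14501} + \frac{12121}{11312} = \frac{369665613}{164035312}$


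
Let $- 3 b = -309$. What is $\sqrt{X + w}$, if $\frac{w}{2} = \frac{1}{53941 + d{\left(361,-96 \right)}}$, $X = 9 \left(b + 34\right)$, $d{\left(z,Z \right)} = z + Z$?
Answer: $\frac{140 \sqrt{46210615}}{27103} \approx 35.114$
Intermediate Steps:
$b = 103$ ($b = \left(- \frac{1}{3}\right) \left(-309\right) = 103$)
$d{\left(z,Z \right)} = Z + z$
$X = 1233$ ($X = 9 \left(103 + 34\right) = 9 \cdot 137 = 1233$)
$w = \frac{1}{27103}$ ($w = \frac{2}{53941 + \left(-96 + 361\right)} = \frac{2}{53941 + 265} = \frac{2}{54206} = 2 \cdot \frac{1}{54206} = \frac{1}{27103} \approx 3.6896 \cdot 10^{-5}$)
$\sqrt{X + w} = \sqrt{1233 + \frac{1}{27103}} = \sqrt{\frac{33418000}{27103}} = \frac{140 \sqrt{46210615}}{27103}$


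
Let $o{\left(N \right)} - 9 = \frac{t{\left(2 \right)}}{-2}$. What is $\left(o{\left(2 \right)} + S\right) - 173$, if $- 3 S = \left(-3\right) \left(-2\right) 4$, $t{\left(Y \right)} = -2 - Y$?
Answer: $-170$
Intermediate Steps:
$S = -8$ ($S = - \frac{\left(-3\right) \left(-2\right) 4}{3} = - \frac{6 \cdot 4}{3} = \left(- \frac{1}{3}\right) 24 = -8$)
$o{\left(N \right)} = 11$ ($o{\left(N \right)} = 9 + \frac{-2 - 2}{-2} = 9 + \left(-2 - 2\right) \left(- \frac{1}{2}\right) = 9 - -2 = 9 + 2 = 11$)
$\left(o{\left(2 \right)} + S\right) - 173 = \left(11 - 8\right) - 173 = 3 - 173 = -170$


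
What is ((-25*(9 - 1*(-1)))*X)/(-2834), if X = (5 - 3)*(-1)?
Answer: -250/1417 ≈ -0.17643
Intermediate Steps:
X = -2 (X = 2*(-1) = -2)
((-25*(9 - 1*(-1)))*X)/(-2834) = (-25*(9 - 1*(-1))*(-2))/(-2834) = (-25*(9 + 1)*(-2))*(-1/2834) = (-25*10*(-2))*(-1/2834) = -250*(-2)*(-1/2834) = 500*(-1/2834) = -250/1417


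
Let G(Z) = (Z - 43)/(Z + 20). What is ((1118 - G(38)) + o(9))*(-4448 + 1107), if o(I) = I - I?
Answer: -216660509/58 ≈ -3.7355e+6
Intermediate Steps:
o(I) = 0
G(Z) = (-43 + Z)/(20 + Z)
((1118 - G(38)) + o(9))*(-4448 + 1107) = ((1118 - (-43 + 38)/(20 + 38)) + 0)*(-4448 + 1107) = ((1118 - (-5)/58) + 0)*(-3341) = ((1118 - 1*(-5/58)) + 0)*(-3341) = ((1118 + 5/58) + 0)*(-3341) = (64849/58 + 0)*(-3341) = (64849/58)*(-3341) = -216660509/58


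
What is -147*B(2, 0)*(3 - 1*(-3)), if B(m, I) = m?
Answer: -1764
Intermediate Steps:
-147*B(2, 0)*(3 - 1*(-3)) = -294*(3 - 1*(-3)) = -294*(3 + 3) = -294*6 = -147*12 = -1764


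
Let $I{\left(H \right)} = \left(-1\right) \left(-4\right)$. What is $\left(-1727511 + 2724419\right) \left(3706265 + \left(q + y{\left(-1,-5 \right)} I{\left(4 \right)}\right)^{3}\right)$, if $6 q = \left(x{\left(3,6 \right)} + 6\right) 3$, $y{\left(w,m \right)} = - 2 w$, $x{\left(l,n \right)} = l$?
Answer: $\frac{7393504629115}{2} \approx 3.6968 \cdot 10^{12}$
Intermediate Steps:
$I{\left(H \right)} = 4$
$q = \frac{9}{2}$ ($q = \frac{\left(3 + 6\right) 3}{6} = \frac{9 \cdot 3}{6} = \frac{1}{6} \cdot 27 = \frac{9}{2} \approx 4.5$)
$\left(-1727511 + 2724419\right) \left(3706265 + \left(q + y{\left(-1,-5 \right)} I{\left(4 \right)}\right)^{3}\right) = \left(-1727511 + 2724419\right) \left(3706265 + \left(\frac{9}{2} + \left(-2\right) \left(-1\right) 4\right)^{3}\right) = 996908 \left(3706265 + \left(\frac{9}{2} + 2 \cdot 4\right)^{3}\right) = 996908 \left(3706265 + \left(\frac{9}{2} + 8\right)^{3}\right) = 996908 \left(3706265 + \left(\frac{25}{2}\right)^{3}\right) = 996908 \left(3706265 + \frac{15625}{8}\right) = 996908 \cdot \frac{29665745}{8} = \frac{7393504629115}{2}$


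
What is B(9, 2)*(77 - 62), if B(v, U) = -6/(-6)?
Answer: 15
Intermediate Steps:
B(v, U) = 1 (B(v, U) = -6*(-⅙) = 1)
B(9, 2)*(77 - 62) = 1*(77 - 62) = 1*15 = 15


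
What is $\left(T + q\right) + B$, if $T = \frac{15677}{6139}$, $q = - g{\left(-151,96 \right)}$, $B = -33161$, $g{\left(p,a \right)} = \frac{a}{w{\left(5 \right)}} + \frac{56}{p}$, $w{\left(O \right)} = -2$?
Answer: $- \frac{30692675746}{926989} \approx -33110.0$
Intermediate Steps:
$g{\left(p,a \right)} = \frac{56}{p} - \frac{a}{2}$ ($g{\left(p,a \right)} = \frac{a}{-2} + \frac{56}{p} = a \left(- \frac{1}{2}\right) + \frac{56}{p} = - \frac{a}{2} + \frac{56}{p} = \frac{56}{p} - \frac{a}{2}$)
$q = \frac{7304}{151}$ ($q = - (\frac{56}{-151} - 48) = - (56 \left(- \frac{1}{151}\right) - 48) = - (- \frac{56}{151} - 48) = \left(-1\right) \left(- \frac{7304}{151}\right) = \frac{7304}{151} \approx 48.371$)
$T = \frac{15677}{6139}$ ($T = 15677 \cdot \frac{1}{6139} = \frac{15677}{6139} \approx 2.5537$)
$\left(T + q\right) + B = \left(\frac{15677}{6139} + \frac{7304}{151}\right) - 33161 = \frac{47206483}{926989} - 33161 = - \frac{30692675746}{926989}$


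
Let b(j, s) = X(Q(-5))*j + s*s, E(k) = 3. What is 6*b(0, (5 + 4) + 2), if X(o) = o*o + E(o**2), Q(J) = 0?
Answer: 726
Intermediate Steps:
X(o) = 3 + o**2 (X(o) = o*o + 3 = o**2 + 3 = 3 + o**2)
b(j, s) = s**2 + 3*j (b(j, s) = (3 + 0**2)*j + s*s = (3 + 0)*j + s**2 = 3*j + s**2 = s**2 + 3*j)
6*b(0, (5 + 4) + 2) = 6*(((5 + 4) + 2)**2 + 3*0) = 6*((9 + 2)**2 + 0) = 6*(11**2 + 0) = 6*(121 + 0) = 6*121 = 726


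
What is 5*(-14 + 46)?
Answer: 160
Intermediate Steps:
5*(-14 + 46) = 5*32 = 160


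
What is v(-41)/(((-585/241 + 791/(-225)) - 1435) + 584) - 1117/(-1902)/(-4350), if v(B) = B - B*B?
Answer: 772508556209473/384460065974700 ≈ 2.0093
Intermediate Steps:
v(B) = B - B²
v(-41)/(((-585/241 + 791/(-225)) - 1435) + 584) - 1117/(-1902)/(-4350) = (-41*(1 - 1*(-41)))/(((-585/241 + 791/(-225)) - 1435) + 584) - 1117/(-1902)/(-4350) = (-41*(1 + 41))/(((-585*1/241 + 791*(-1/225)) - 1435) + 584) - 1117*(-1/1902)*(-1/4350) = (-41*42)/(((-585/241 - 791/225) - 1435) + 584) + (1117/1902)*(-1/4350) = -1722/((-322256/54225 - 1435) + 584) - 1117/8273700 = -1722/(-78135131/54225 + 584) - 1117/8273700 = -1722/(-46467731/54225) - 1117/8273700 = -1722*(-54225/46467731) - 1117/8273700 = 93375450/46467731 - 1117/8273700 = 772508556209473/384460065974700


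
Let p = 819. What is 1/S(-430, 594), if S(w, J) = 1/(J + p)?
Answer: 1413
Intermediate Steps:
S(w, J) = 1/(819 + J) (S(w, J) = 1/(J + 819) = 1/(819 + J))
1/S(-430, 594) = 1/(1/(819 + 594)) = 1/(1/1413) = 1413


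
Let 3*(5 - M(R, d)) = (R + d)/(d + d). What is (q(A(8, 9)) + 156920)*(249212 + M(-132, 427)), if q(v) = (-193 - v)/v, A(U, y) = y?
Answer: 450801424506701/11529 ≈ 3.9102e+10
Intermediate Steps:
q(v) = (-193 - v)/v
M(R, d) = 5 - (R + d)/(6*d) (M(R, d) = 5 - (R + d)/(3*(d + d)) = 5 - (R + d)/(3*(2*d)) = 5 - (R + d)*1/(2*d)/3 = 5 - (R + d)/(6*d))
(q(A(8, 9)) + 156920)*(249212 + M(-132, 427)) = ((-193 - 1*9)/9 + 156920)*(249212 + (⅙)*(-1*(-132) + 29*427)/427) = ((-193 - 9)/9 + 156920)*(249212 + (⅙)*(1/427)*(132 + 12383)) = ((⅑)*(-202) + 156920)*(249212 + (⅙)*(1/427)*12515) = (-202/9 + 156920)*(249212 + 12515/2562) = (1412078/9)*(638493659/2562) = 450801424506701/11529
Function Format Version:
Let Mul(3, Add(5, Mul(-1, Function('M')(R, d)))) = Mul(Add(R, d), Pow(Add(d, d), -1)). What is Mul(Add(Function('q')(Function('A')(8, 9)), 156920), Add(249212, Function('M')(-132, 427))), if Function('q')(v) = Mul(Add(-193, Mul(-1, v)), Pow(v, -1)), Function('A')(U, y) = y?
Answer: Rational(450801424506701, 11529) ≈ 3.9102e+10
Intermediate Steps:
Function('q')(v) = Mul(Pow(v, -1), Add(-193, Mul(-1, v)))
Function('M')(R, d) = Add(5, Mul(Rational(-1, 6), Pow(d, -1), Add(R, d))) (Function('M')(R, d) = Add(5, Mul(Rational(-1, 3), Mul(Add(R, d), Pow(Add(d, d), -1)))) = Add(5, Mul(Rational(-1, 3), Mul(Add(R, d), Pow(Mul(2, d), -1)))) = Add(5, Mul(Rational(-1, 3), Mul(Add(R, d), Mul(Rational(1, 2), Pow(d, -1))))) = Add(5, Mul(Rational(-1, 3), Mul(Rational(1, 2), Pow(d, -1), Add(R, d)))) = Add(5, Mul(Rational(-1, 6), Pow(d, -1), Add(R, d))))
Mul(Add(Function('q')(Function('A')(8, 9)), 156920), Add(249212, Function('M')(-132, 427))) = Mul(Add(Mul(Pow(9, -1), Add(-193, Mul(-1, 9))), 156920), Add(249212, Mul(Rational(1, 6), Pow(427, -1), Add(Mul(-1, -132), Mul(29, 427))))) = Mul(Add(Mul(Rational(1, 9), Add(-193, -9)), 156920), Add(249212, Mul(Rational(1, 6), Rational(1, 427), Add(132, 12383)))) = Mul(Add(Mul(Rational(1, 9), -202), 156920), Add(249212, Mul(Rational(1, 6), Rational(1, 427), 12515))) = Mul(Add(Rational(-202, 9), 156920), Add(249212, Rational(12515, 2562))) = Mul(Rational(1412078, 9), Rational(638493659, 2562)) = Rational(450801424506701, 11529)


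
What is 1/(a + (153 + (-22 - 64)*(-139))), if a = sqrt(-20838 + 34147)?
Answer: 12107/146566140 - sqrt(13309)/146566140 ≈ 8.1817e-5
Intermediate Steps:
a = sqrt(13309) ≈ 115.36
1/(a + (153 + (-22 - 64)*(-139))) = 1/(sqrt(13309) + (153 + (-22 - 64)*(-139))) = 1/(sqrt(13309) + (153 - 86*(-139))) = 1/(sqrt(13309) + (153 + 11954)) = 1/(sqrt(13309) + 12107) = 1/(12107 + sqrt(13309))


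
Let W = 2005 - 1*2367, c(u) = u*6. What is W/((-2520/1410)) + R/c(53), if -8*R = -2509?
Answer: 1208177/5936 ≈ 203.53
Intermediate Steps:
c(u) = 6*u
R = 2509/8 (R = -⅛*(-2509) = 2509/8 ≈ 313.63)
W = -362 (W = 2005 - 2367 = -362)
W/((-2520/1410)) + R/c(53) = -362/((-2520/1410)) + 2509/(8*((6*53))) = -362/((-2520*1/1410)) + (2509/8)/318 = -362/(-84/47) + (2509/8)*(1/318) = -362*(-47/84) + 2509/2544 = 8507/42 + 2509/2544 = 1208177/5936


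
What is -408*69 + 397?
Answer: -27755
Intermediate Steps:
-408*69 + 397 = -28152 + 397 = -27755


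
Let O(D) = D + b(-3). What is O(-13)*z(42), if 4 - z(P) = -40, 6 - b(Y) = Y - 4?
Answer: 0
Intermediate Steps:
b(Y) = 10 - Y (b(Y) = 6 - (Y - 4) = 6 - (-4 + Y) = 6 + (4 - Y) = 10 - Y)
O(D) = 13 + D (O(D) = D + (10 - 1*(-3)) = D + (10 + 3) = D + 13 = 13 + D)
z(P) = 44 (z(P) = 4 - 1*(-40) = 4 + 40 = 44)
O(-13)*z(42) = (13 - 13)*44 = 0*44 = 0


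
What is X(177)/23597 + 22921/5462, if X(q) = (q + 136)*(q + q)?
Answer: 1146067361/128886814 ≈ 8.8920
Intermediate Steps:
X(q) = 2*q*(136 + q) (X(q) = (136 + q)*(2*q) = 2*q*(136 + q))
X(177)/23597 + 22921/5462 = (2*177*(136 + 177))/23597 + 22921/5462 = (2*177*313)*(1/23597) + 22921*(1/5462) = 110802*(1/23597) + 22921/5462 = 110802/23597 + 22921/5462 = 1146067361/128886814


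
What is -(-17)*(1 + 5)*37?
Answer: 3774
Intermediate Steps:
-(-17)*(1 + 5)*37 = -(-17)*6*37 = -17*(-6)*37 = 102*37 = 3774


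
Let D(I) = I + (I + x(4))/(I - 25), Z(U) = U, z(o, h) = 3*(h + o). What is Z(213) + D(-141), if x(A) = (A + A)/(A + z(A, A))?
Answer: 84649/1162 ≈ 72.848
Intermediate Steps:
z(o, h) = 3*h + 3*o
x(A) = 2/7 (x(A) = (A + A)/(A + (3*A + 3*A)) = (2*A)/(A + 6*A) = (2*A)/((7*A)) = (2*A)*(1/(7*A)) = 2/7)
D(I) = I + (2/7 + I)/(-25 + I) (D(I) = I + (I + 2/7)/(I - 25) = I + (2/7 + I)/(-25 + I))
Z(213) + D(-141) = 213 + (2/7 + (-141)² - 24*(-141))/(-25 - 141) = 213 + (2/7 + 19881 + 3384)/(-166) = 213 - 1/166*162857/7 = 213 - 162857/1162 = 84649/1162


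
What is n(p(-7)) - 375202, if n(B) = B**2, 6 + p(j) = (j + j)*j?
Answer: -366738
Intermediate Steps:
p(j) = -6 + 2*j**2 (p(j) = -6 + (j + j)*j = -6 + (2*j)*j = -6 + 2*j**2)
n(p(-7)) - 375202 = (-6 + 2*(-7)**2)**2 - 375202 = (-6 + 2*49)**2 - 375202 = (-6 + 98)**2 - 375202 = 92**2 - 375202 = 8464 - 375202 = -366738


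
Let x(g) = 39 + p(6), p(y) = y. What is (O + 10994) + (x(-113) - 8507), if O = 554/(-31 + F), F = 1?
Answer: 37703/15 ≈ 2513.5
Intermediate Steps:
O = -277/15 (O = 554/(-31 + 1) = 554/(-30) = -1/30*554 = -277/15 ≈ -18.467)
x(g) = 45 (x(g) = 39 + 6 = 45)
(O + 10994) + (x(-113) - 8507) = (-277/15 + 10994) + (45 - 8507) = 164633/15 - 8462 = 37703/15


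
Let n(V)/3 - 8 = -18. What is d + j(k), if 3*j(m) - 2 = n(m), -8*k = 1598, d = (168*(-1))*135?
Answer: -68068/3 ≈ -22689.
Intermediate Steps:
n(V) = -30 (n(V) = 24 + 3*(-18) = 24 - 54 = -30)
d = -22680 (d = -168*135 = -22680)
k = -799/4 (k = -⅛*1598 = -799/4 ≈ -199.75)
j(m) = -28/3 (j(m) = ⅔ + (⅓)*(-30) = ⅔ - 10 = -28/3)
d + j(k) = -22680 - 28/3 = -68068/3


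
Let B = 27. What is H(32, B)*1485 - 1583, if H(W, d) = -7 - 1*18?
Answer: -38708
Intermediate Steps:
H(W, d) = -25 (H(W, d) = -7 - 18 = -25)
H(32, B)*1485 - 1583 = -25*1485 - 1583 = -37125 - 1583 = -38708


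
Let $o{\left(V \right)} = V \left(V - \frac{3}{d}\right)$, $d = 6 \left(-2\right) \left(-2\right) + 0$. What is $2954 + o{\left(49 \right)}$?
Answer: $\frac{42791}{8} \approx 5348.9$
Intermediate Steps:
$d = 24$ ($d = \left(-12\right) \left(-2\right) + 0 = 24 + 0 = 24$)
$o{\left(V \right)} = V \left(- \frac{1}{8} + V\right)$ ($o{\left(V \right)} = V \left(V - \frac{3}{24}\right) = V \left(V - \frac{1}{8}\right) = V \left(- \frac{1}{8} + V\right)$)
$2954 + o{\left(49 \right)} = 2954 + 49 \left(- \frac{1}{8} + 49\right) = 2954 + 49 \cdot \frac{391}{8} = 2954 + \frac{19159}{8} = \frac{42791}{8}$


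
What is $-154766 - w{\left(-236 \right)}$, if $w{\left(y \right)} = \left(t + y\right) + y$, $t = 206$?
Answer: $-154500$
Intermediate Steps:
$w{\left(y \right)} = 206 + 2 y$ ($w{\left(y \right)} = \left(206 + y\right) + y = 206 + 2 y$)
$-154766 - w{\left(-236 \right)} = -154766 - \left(206 + 2 \left(-236\right)\right) = -154766 - \left(206 - 472\right) = -154766 - -266 = -154766 + 266 = -154500$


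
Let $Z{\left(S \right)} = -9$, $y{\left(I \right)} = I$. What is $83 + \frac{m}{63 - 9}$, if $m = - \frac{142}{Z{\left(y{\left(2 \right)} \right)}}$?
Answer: $\frac{20240}{243} \approx 83.292$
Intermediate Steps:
$m = \frac{142}{9}$ ($m = - \frac{142}{-9} = \left(-142\right) \left(- \frac{1}{9}\right) = \frac{142}{9} \approx 15.778$)
$83 + \frac{m}{63 - 9} = 83 + \frac{142}{9 \left(63 - 9\right)} = 83 + \frac{142}{9 \cdot 54} = 83 + \frac{142}{9} \cdot \frac{1}{54} = 83 + \frac{71}{243} = \frac{20240}{243}$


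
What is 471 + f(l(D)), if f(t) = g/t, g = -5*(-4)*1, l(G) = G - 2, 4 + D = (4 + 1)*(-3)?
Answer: 9871/21 ≈ 470.05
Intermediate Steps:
D = -19 (D = -4 + (4 + 1)*(-3) = -4 + 5*(-3) = -4 - 15 = -19)
l(G) = -2 + G
g = 20 (g = 20*1 = 20)
f(t) = 20/t
471 + f(l(D)) = 471 + 20/(-2 - 19) = 471 + 20/(-21) = 471 + 20*(-1/21) = 471 - 20/21 = 9871/21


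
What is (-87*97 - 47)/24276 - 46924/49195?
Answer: -778297897/597128910 ≈ -1.3034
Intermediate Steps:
(-87*97 - 47)/24276 - 46924/49195 = (-8439 - 47)*(1/24276) - 46924*1/49195 = -8486*1/24276 - 46924/49195 = -4243/12138 - 46924/49195 = -778297897/597128910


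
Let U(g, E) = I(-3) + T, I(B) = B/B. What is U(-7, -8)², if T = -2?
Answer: 1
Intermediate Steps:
I(B) = 1
U(g, E) = -1 (U(g, E) = 1 - 2 = -1)
U(-7, -8)² = (-1)² = 1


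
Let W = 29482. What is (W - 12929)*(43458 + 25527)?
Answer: 1141908705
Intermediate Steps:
(W - 12929)*(43458 + 25527) = (29482 - 12929)*(43458 + 25527) = 16553*68985 = 1141908705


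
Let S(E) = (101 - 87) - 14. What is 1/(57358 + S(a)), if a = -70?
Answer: 1/57358 ≈ 1.7434e-5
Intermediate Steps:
S(E) = 0 (S(E) = 14 - 14 = 0)
1/(57358 + S(a)) = 1/(57358 + 0) = 1/57358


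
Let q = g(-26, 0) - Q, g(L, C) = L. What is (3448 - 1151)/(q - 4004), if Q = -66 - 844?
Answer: -2297/3120 ≈ -0.73622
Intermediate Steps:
Q = -910
q = 884 (q = -26 - 1*(-910) = -26 + 910 = 884)
(3448 - 1151)/(q - 4004) = (3448 - 1151)/(884 - 4004) = 2297/(-3120) = 2297*(-1/3120) = -2297/3120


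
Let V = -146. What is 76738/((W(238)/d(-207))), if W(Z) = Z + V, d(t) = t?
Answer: -345321/2 ≈ -1.7266e+5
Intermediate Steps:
W(Z) = -146 + Z (W(Z) = Z - 146 = -146 + Z)
76738/((W(238)/d(-207))) = 76738/(((-146 + 238)/(-207))) = 76738/((92*(-1/207))) = 76738/(-4/9) = 76738*(-9/4) = -345321/2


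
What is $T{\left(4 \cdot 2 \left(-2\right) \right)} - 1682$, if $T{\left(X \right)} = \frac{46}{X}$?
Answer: $- \frac{13479}{8} \approx -1684.9$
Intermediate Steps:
$T{\left(4 \cdot 2 \left(-2\right) \right)} - 1682 = \frac{46}{4 \cdot 2 \left(-2\right)} - 1682 = \frac{46}{8 \left(-2\right)} - 1682 = \frac{46}{-16} - 1682 = 46 \left(- \frac{1}{16}\right) - 1682 = - \frac{23}{8} - 1682 = - \frac{13479}{8}$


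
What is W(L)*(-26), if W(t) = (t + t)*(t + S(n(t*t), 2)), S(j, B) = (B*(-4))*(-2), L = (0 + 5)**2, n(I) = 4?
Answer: -53300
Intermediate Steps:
L = 25 (L = 5**2 = 25)
S(j, B) = 8*B (S(j, B) = -4*B*(-2) = 8*B)
W(t) = 2*t*(16 + t) (W(t) = (t + t)*(t + 8*2) = (2*t)*(t + 16) = (2*t)*(16 + t) = 2*t*(16 + t))
W(L)*(-26) = (2*25*(16 + 25))*(-26) = (2*25*41)*(-26) = 2050*(-26) = -53300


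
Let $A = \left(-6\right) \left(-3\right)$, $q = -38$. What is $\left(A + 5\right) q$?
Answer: $-874$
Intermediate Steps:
$A = 18$
$\left(A + 5\right) q = \left(18 + 5\right) \left(-38\right) = 23 \left(-38\right) = -874$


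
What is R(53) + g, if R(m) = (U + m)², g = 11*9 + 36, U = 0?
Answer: 2944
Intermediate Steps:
g = 135 (g = 99 + 36 = 135)
R(m) = m² (R(m) = (0 + m)² = m²)
R(53) + g = 53² + 135 = 2809 + 135 = 2944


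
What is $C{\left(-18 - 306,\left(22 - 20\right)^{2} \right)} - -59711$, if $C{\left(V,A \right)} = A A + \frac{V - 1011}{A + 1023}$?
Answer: $\frac{61338294}{1027} \approx 59726.0$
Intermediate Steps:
$C{\left(V,A \right)} = A^{2} + \frac{-1011 + V}{1023 + A}$
$C{\left(-18 - 306,\left(22 - 20\right)^{2} \right)} - -59711 = \frac{-1011 - 324 + \left(\left(22 - 20\right)^{2}\right)^{3} + 1023 \left(\left(22 - 20\right)^{2}\right)^{2}}{1023 + \left(22 - 20\right)^{2}} - -59711 = \frac{-1011 - 324 + \left(2^{2}\right)^{3} + 1023 \left(2^{2}\right)^{2}}{1023 + 2^{2}} + 59711 = \frac{-1011 - 324 + 4^{3} + 1023 \cdot 4^{2}}{1023 + 4} + 59711 = \frac{-1011 - 324 + 64 + 1023 \cdot 16}{1027} + 59711 = \frac{-1011 - 324 + 64 + 16368}{1027} + 59711 = \frac{1}{1027} \cdot 15097 + 59711 = \frac{15097}{1027} + 59711 = \frac{61338294}{1027}$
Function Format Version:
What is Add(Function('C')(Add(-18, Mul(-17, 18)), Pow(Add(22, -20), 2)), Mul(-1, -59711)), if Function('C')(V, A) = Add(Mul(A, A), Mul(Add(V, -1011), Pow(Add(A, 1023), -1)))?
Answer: Rational(61338294, 1027) ≈ 59726.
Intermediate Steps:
Function('C')(V, A) = Add(Pow(A, 2), Mul(Pow(Add(1023, A), -1), Add(-1011, V))) (Function('C')(V, A) = Add(Pow(A, 2), Mul(Add(-1011, V), Pow(Add(1023, A), -1))) = Add(Pow(A, 2), Mul(Pow(Add(1023, A), -1), Add(-1011, V))))
Add(Function('C')(Add(-18, Mul(-17, 18)), Pow(Add(22, -20), 2)), Mul(-1, -59711)) = Add(Mul(Pow(Add(1023, Pow(Add(22, -20), 2)), -1), Add(-1011, Add(-18, Mul(-17, 18)), Pow(Pow(Add(22, -20), 2), 3), Mul(1023, Pow(Pow(Add(22, -20), 2), 2)))), Mul(-1, -59711)) = Add(Mul(Pow(Add(1023, Pow(2, 2)), -1), Add(-1011, Add(-18, -306), Pow(Pow(2, 2), 3), Mul(1023, Pow(Pow(2, 2), 2)))), 59711) = Add(Mul(Pow(Add(1023, 4), -1), Add(-1011, -324, Pow(4, 3), Mul(1023, Pow(4, 2)))), 59711) = Add(Mul(Pow(1027, -1), Add(-1011, -324, 64, Mul(1023, 16))), 59711) = Add(Mul(Rational(1, 1027), Add(-1011, -324, 64, 16368)), 59711) = Add(Mul(Rational(1, 1027), 15097), 59711) = Add(Rational(15097, 1027), 59711) = Rational(61338294, 1027)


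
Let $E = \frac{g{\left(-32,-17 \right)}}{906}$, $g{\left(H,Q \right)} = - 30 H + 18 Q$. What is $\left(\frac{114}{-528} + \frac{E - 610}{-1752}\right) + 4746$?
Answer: $\frac{1150965451}{242506} \approx 4746.1$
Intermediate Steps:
$E = \frac{109}{151}$ ($E = \frac{\left(-30\right) \left(-32\right) + 18 \left(-17\right)}{906} = \left(960 - 306\right) \frac{1}{906} = 654 \cdot \frac{1}{906} = \frac{109}{151} \approx 0.72185$)
$\left(\frac{114}{-528} + \frac{E - 610}{-1752}\right) + 4746 = \left(\frac{114}{-528} + \frac{\frac{109}{151} - 610}{-1752}\right) + 4746 = \left(114 \left(- \frac{1}{528}\right) - - \frac{30667}{88184}\right) + 4746 = \left(- \frac{19}{88} + \frac{30667}{88184}\right) + 4746 = \frac{31975}{242506} + 4746 = \frac{1150965451}{242506}$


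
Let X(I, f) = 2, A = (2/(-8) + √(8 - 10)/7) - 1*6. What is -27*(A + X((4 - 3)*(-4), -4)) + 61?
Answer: 703/4 - 27*I*√2/7 ≈ 175.75 - 5.4548*I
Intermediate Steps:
A = -25/4 + I*√2/7 (A = (2*(-⅛) + √(-2)*(⅐)) - 6 = (-¼ + (I*√2)*(⅐)) - 6 = (-¼ + I*√2/7) - 6 = -25/4 + I*√2/7 ≈ -6.25 + 0.20203*I)
-27*(A + X((4 - 3)*(-4), -4)) + 61 = -27*((-25/4 + I*√2/7) + 2) + 61 = -27*(-17/4 + I*√2/7) + 61 = (459/4 - 27*I*√2/7) + 61 = 703/4 - 27*I*√2/7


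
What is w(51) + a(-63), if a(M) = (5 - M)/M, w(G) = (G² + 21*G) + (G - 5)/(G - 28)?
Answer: 231394/63 ≈ 3672.9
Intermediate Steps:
w(G) = G² + 21*G + (-5 + G)/(-28 + G) (w(G) = (G² + 21*G) + (-5 + G)/(-28 + G) = G² + 21*G + (-5 + G)/(-28 + G))
a(M) = (5 - M)/M
w(51) + a(-63) = (-5 + 51³ - 587*51 - 7*51²)/(-28 + 51) + (5 - 1*(-63))/(-63) = (-5 + 132651 - 29937 - 7*2601)/23 - (5 + 63)/63 = (-5 + 132651 - 29937 - 18207)/23 - 1/63*68 = (1/23)*84502 - 68/63 = 3674 - 68/63 = 231394/63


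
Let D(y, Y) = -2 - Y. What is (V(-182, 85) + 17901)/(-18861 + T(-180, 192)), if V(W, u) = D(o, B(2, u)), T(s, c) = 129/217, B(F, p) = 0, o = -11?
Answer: -3884083/4092708 ≈ -0.94903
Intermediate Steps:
T(s, c) = 129/217 (T(s, c) = 129*(1/217) = 129/217)
V(W, u) = -2 (V(W, u) = -2 - 1*0 = -2 + 0 = -2)
(V(-182, 85) + 17901)/(-18861 + T(-180, 192)) = (-2 + 17901)/(-18861 + 129/217) = 17899/(-4092708/217) = 17899*(-217/4092708) = -3884083/4092708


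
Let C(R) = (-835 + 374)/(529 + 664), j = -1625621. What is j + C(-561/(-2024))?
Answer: -1939366314/1193 ≈ -1.6256e+6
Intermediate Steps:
C(R) = -461/1193
j + C(-561/(-2024)) = -1625621 - 461/1193 = -1939366314/1193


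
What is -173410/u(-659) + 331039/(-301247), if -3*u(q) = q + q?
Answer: -78577018106/198521773 ≈ -395.81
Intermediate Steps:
u(q) = -2*q/3 (u(q) = -(q + q)/3 = -2*q/3)
-173410/u(-659) + 331039/(-301247) = -173410/((-2/3*(-659))) + 331039/(-301247) = -173410/1318/3 + 331039*(-1/301247) = -173410*3/1318 - 331039/301247 = -260115/659 - 331039/301247 = -78577018106/198521773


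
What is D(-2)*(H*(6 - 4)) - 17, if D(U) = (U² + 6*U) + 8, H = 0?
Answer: -17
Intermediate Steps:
D(U) = 8 + U² + 6*U
D(-2)*(H*(6 - 4)) - 17 = (8 + (-2)² + 6*(-2))*(0*(6 - 4)) - 17 = (8 + 4 - 12)*(0*2) - 17 = 0*0 - 17 = 0 - 17 = -17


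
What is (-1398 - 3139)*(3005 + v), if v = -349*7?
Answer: -2549794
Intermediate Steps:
v = -2443
(-1398 - 3139)*(3005 + v) = (-1398 - 3139)*(3005 - 2443) = -4537*562 = -2549794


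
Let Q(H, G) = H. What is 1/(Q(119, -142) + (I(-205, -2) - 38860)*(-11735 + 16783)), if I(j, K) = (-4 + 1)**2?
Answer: -1/196119729 ≈ -5.0989e-9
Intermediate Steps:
I(j, K) = 9 (I(j, K) = (-3)**2 = 9)
1/(Q(119, -142) + (I(-205, -2) - 38860)*(-11735 + 16783)) = 1/(119 + (9 - 38860)*(-11735 + 16783)) = 1/(119 - 38851*5048) = 1/(119 - 196119848) = 1/(-196119729) = -1/196119729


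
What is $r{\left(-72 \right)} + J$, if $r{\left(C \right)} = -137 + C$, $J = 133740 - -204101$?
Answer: $337632$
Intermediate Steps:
$J = 337841$ ($J = 133740 + 204101 = 337841$)
$r{\left(-72 \right)} + J = \left(-137 - 72\right) + 337841 = -209 + 337841 = 337632$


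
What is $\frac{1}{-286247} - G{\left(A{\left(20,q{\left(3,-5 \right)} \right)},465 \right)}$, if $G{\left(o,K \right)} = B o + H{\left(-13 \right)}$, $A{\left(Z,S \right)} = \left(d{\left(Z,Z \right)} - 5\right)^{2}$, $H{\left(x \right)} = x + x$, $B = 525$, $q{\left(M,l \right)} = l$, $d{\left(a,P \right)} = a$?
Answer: $- \frac{33805484454}{286247} \approx -1.181 \cdot 10^{5}$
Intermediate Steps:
$H{\left(x \right)} = 2 x$
$A{\left(Z,S \right)} = \left(-5 + Z\right)^{2}$ ($A{\left(Z,S \right)} = \left(Z - 5\right)^{2} = \left(-5 + Z\right)^{2}$)
$G{\left(o,K \right)} = -26 + 525 o$ ($G{\left(o,K \right)} = 525 o + 2 \left(-13\right) = 525 o - 26 = -26 + 525 o$)
$\frac{1}{-286247} - G{\left(A{\left(20,q{\left(3,-5 \right)} \right)},465 \right)} = \frac{1}{-286247} - \left(-26 + 525 \left(-5 + 20\right)^{2}\right) = - \frac{1}{286247} - \left(-26 + 525 \cdot 15^{2}\right) = - \frac{1}{286247} - \left(-26 + 525 \cdot 225\right) = - \frac{1}{286247} - \left(-26 + 118125\right) = - \frac{1}{286247} - 118099 = - \frac{33805484454}{286247}$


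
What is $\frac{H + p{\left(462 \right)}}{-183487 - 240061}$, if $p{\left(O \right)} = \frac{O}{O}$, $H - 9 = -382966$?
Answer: $\frac{95739}{105887} \approx 0.90416$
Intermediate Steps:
$H = -382957$ ($H = 9 - 382966 = -382957$)
$p{\left(O \right)} = 1$
$\frac{H + p{\left(462 \right)}}{-183487 - 240061} = \frac{-382957 + 1}{-183487 - 240061} = - \frac{382956}{-423548} = \left(-382956\right) \left(- \frac{1}{423548}\right) = \frac{95739}{105887}$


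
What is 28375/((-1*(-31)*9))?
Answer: 28375/279 ≈ 101.70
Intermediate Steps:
28375/((-1*(-31)*9)) = 28375/((31*9)) = 28375/279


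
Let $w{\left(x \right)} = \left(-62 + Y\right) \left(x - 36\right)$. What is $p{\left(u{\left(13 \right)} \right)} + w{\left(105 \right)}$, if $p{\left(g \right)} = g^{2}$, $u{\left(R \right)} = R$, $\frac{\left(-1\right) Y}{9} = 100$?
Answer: $-66209$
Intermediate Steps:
$Y = -900$ ($Y = \left(-9\right) 100 = -900$)
$w{\left(x \right)} = 34632 - 962 x$ ($w{\left(x \right)} = \left(-62 - 900\right) \left(x - 36\right) = - 962 \left(-36 + x\right) = 34632 - 962 x$)
$p{\left(u{\left(13 \right)} \right)} + w{\left(105 \right)} = 13^{2} + \left(34632 - 101010\right) = 169 + \left(34632 - 101010\right) = 169 - 66378 = -66209$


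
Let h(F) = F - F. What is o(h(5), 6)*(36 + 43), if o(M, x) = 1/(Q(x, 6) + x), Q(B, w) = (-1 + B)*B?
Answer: 79/36 ≈ 2.1944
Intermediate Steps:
Q(B, w) = B*(-1 + B)
h(F) = 0
o(M, x) = 1/(x + x*(-1 + x)) (o(M, x) = 1/(x*(-1 + x) + x) = 1/(x + x*(-1 + x)))
o(h(5), 6)*(36 + 43) = (36 + 43)/6² = (1/36)*79 = 79/36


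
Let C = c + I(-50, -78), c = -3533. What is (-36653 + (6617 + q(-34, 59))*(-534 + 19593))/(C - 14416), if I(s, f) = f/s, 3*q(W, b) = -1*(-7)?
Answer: -350336725/49854 ≈ -7027.3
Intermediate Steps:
q(W, b) = 7/3 (q(W, b) = (-1*(-7))/3 = (1/3)*7 = 7/3)
C = -88286/25 (C = -3533 - 78/(-50) = -3533 - 78*(-1/50) = -3533 + 39/25 = -88286/25 ≈ -3531.4)
(-36653 + (6617 + q(-34, 59))*(-534 + 19593))/(C - 14416) = (-36653 + (6617 + 7/3)*(-534 + 19593))/(-88286/25 - 14416) = (-36653 + (19858/3)*19059)/(-448686/25) = (-36653 + 126157874)*(-25/448686) = 126121221*(-25/448686) = -350336725/49854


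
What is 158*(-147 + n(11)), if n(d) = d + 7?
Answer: -20382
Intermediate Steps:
n(d) = 7 + d
158*(-147 + n(11)) = 158*(-147 + (7 + 11)) = 158*(-147 + 18) = 158*(-129) = -20382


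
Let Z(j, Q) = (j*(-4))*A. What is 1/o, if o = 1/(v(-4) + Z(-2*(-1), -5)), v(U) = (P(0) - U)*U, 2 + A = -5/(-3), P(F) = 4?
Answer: -88/3 ≈ -29.333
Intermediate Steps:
A = -⅓ (A = -2 - 5/(-3) = -2 - 5*(-⅓) = -2 + 5/3 = -⅓ ≈ -0.33333)
Z(j, Q) = 4*j/3 (Z(j, Q) = (j*(-4))*(-⅓) = -4*j*(-⅓) = 4*j/3)
v(U) = U*(4 - U) (v(U) = (4 - U)*U = U*(4 - U))
o = -3/88 (o = 1/(-4*(4 - 1*(-4)) + 4*(-2*(-1))/3) = 1/(-4*(4 + 4) + (4/3)*2) = 1/(-4*8 + 8/3) = 1/(-32 + 8/3) = 1/(-88/3) = -3/88 ≈ -0.034091)
1/o = 1/(-3/88) = -88/3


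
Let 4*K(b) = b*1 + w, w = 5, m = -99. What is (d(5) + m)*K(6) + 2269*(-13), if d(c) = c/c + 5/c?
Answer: -119055/4 ≈ -29764.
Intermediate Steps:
d(c) = 1 + 5/c
K(b) = 5/4 + b/4 (K(b) = (b*1 + 5)/4 = (b + 5)/4 = (5 + b)/4 = 5/4 + b/4)
(d(5) + m)*K(6) + 2269*(-13) = ((5 + 5)/5 - 99)*(5/4 + (¼)*6) + 2269*(-13) = ((⅕)*10 - 99)*(5/4 + 3/2) - 29497 = (2 - 99)*(11/4) - 29497 = -97*11/4 - 29497 = -1067/4 - 29497 = -119055/4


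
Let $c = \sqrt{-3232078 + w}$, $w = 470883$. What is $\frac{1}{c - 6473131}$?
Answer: $- \frac{6473131}{41901427704356} - \frac{i \sqrt{2761195}}{41901427704356} \approx -1.5448 \cdot 10^{-7} - 3.9657 \cdot 10^{-11} i$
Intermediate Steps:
$c = i \sqrt{2761195}$ ($c = \sqrt{-3232078 + 470883} = \sqrt{-2761195} = i \sqrt{2761195} \approx 1661.7 i$)
$\frac{1}{c - 6473131} = \frac{1}{i \sqrt{2761195} - 6473131} = \frac{1}{-6473131 + i \sqrt{2761195}}$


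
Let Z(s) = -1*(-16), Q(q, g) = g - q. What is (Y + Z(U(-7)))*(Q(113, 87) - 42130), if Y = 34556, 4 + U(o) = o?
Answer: -1457417232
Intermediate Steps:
U(o) = -4 + o
Z(s) = 16
(Y + Z(U(-7)))*(Q(113, 87) - 42130) = (34556 + 16)*((87 - 1*113) - 42130) = 34572*((87 - 113) - 42130) = 34572*(-26 - 42130) = 34572*(-42156) = -1457417232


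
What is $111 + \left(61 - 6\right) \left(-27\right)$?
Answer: $-1374$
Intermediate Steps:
$111 + \left(61 - 6\right) \left(-27\right) = 111 + 55 \left(-27\right) = 111 - 1485 = -1374$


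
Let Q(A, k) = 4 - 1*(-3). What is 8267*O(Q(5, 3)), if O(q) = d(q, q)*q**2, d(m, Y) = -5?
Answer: -2025415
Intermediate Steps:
Q(A, k) = 7 (Q(A, k) = 4 + 3 = 7)
O(q) = -5*q**2
8267*O(Q(5, 3)) = 8267*(-5*7**2) = 8267*(-5*49) = 8267*(-245) = -2025415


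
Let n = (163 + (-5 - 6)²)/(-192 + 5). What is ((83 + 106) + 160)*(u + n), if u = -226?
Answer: -14848554/187 ≈ -79404.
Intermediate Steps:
n = -284/187 (n = (163 + (-11)²)/(-187) = (163 + 121)*(-1/187) = 284*(-1/187) = -284/187 ≈ -1.5187)
((83 + 106) + 160)*(u + n) = ((83 + 106) + 160)*(-226 - 284/187) = (189 + 160)*(-42546/187) = 349*(-42546/187) = -14848554/187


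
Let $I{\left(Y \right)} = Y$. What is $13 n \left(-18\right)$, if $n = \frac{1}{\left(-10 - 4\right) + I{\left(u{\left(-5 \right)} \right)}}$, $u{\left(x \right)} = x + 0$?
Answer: $\frac{234}{19} \approx 12.316$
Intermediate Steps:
$u{\left(x \right)} = x$
$n = - \frac{1}{19}$ ($n = \frac{1}{\left(-10 - 4\right) - 5} = \frac{1}{-14 - 5} = \frac{1}{-19} = - \frac{1}{19} \approx -0.052632$)
$13 n \left(-18\right) = 13 \left(- \frac{1}{19}\right) \left(-18\right) = \left(- \frac{13}{19}\right) \left(-18\right) = \frac{234}{19}$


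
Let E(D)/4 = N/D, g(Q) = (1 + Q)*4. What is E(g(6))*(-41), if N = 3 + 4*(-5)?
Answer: 697/7 ≈ 99.571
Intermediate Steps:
N = -17 (N = 3 - 20 = -17)
g(Q) = 4 + 4*Q
E(D) = -68/D (E(D) = 4*(-17/D) = -68/D)
E(g(6))*(-41) = -68/(4 + 4*6)*(-41) = -68/(4 + 24)*(-41) = -68/28*(-41) = -68*1/28*(-41) = -17/7*(-41) = 697/7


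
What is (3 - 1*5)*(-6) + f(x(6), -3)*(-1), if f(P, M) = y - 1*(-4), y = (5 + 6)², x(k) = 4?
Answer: -113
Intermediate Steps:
y = 121 (y = 11² = 121)
f(P, M) = 125 (f(P, M) = 121 - 1*(-4) = 121 + 4 = 125)
(3 - 1*5)*(-6) + f(x(6), -3)*(-1) = (3 - 1*5)*(-6) + 125*(-1) = (3 - 5)*(-6) - 125 = -2*(-6) - 125 = 12 - 125 = -113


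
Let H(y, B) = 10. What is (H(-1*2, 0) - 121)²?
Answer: 12321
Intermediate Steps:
(H(-1*2, 0) - 121)² = (10 - 121)² = (-111)² = 12321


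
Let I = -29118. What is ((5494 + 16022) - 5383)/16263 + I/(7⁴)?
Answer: -33446977/3003651 ≈ -11.135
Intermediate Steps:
((5494 + 16022) - 5383)/16263 + I/(7⁴) = ((5494 + 16022) - 5383)/16263 - 29118/(7⁴) = (21516 - 5383)*(1/16263) - 29118/2401 = 16133*(1/16263) - 29118*1/2401 = 1241/1251 - 29118/2401 = -33446977/3003651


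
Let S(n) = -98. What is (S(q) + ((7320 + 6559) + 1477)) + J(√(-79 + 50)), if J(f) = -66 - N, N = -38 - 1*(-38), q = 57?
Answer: 15192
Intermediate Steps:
N = 0 (N = -38 + 38 = 0)
J(f) = -66 (J(f) = -66 - 1*0 = -66 + 0 = -66)
(S(q) + ((7320 + 6559) + 1477)) + J(√(-79 + 50)) = (-98 + ((7320 + 6559) + 1477)) - 66 = (-98 + (13879 + 1477)) - 66 = (-98 + 15356) - 66 = 15258 - 66 = 15192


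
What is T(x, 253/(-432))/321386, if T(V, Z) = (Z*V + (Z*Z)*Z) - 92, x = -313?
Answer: 7345189403/25910643253248 ≈ 0.00028348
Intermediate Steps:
T(V, Z) = -92 + Z³ + V*Z (T(V, Z) = (V*Z + Z²*Z) - 92 = (V*Z + Z³) - 92 = (Z³ + V*Z) - 92 = -92 + Z³ + V*Z)
T(x, 253/(-432))/321386 = (-92 + (253/(-432))³ - 79189/(-432))/321386 = (-92 + (253*(-1/432))³ - 79189*(-1)/432)*(1/321386) = (-92 + (-253/432)³ - 313*(-253/432))*(1/321386) = (-92 - 16194277/80621568 + 79189/432)*(1/321386) = (7345189403/80621568)*(1/321386) = 7345189403/25910643253248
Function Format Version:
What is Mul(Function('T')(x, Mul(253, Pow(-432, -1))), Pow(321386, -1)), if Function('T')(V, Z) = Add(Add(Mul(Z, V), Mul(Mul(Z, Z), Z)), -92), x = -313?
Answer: Rational(7345189403, 25910643253248) ≈ 0.00028348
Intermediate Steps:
Function('T')(V, Z) = Add(-92, Pow(Z, 3), Mul(V, Z)) (Function('T')(V, Z) = Add(Add(Mul(V, Z), Mul(Pow(Z, 2), Z)), -92) = Add(Add(Mul(V, Z), Pow(Z, 3)), -92) = Add(Add(Pow(Z, 3), Mul(V, Z)), -92) = Add(-92, Pow(Z, 3), Mul(V, Z)))
Mul(Function('T')(x, Mul(253, Pow(-432, -1))), Pow(321386, -1)) = Mul(Add(-92, Pow(Mul(253, Pow(-432, -1)), 3), Mul(-313, Mul(253, Pow(-432, -1)))), Pow(321386, -1)) = Mul(Add(-92, Pow(Mul(253, Rational(-1, 432)), 3), Mul(-313, Mul(253, Rational(-1, 432)))), Rational(1, 321386)) = Mul(Add(-92, Pow(Rational(-253, 432), 3), Mul(-313, Rational(-253, 432))), Rational(1, 321386)) = Mul(Add(-92, Rational(-16194277, 80621568), Rational(79189, 432)), Rational(1, 321386)) = Mul(Rational(7345189403, 80621568), Rational(1, 321386)) = Rational(7345189403, 25910643253248)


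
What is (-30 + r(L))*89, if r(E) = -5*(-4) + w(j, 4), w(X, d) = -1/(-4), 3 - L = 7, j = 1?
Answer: -3471/4 ≈ -867.75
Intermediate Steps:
L = -4 (L = 3 - 1*7 = 3 - 7 = -4)
w(X, d) = 1/4 (w(X, d) = -1*(-1/4) = 1/4)
r(E) = 81/4 (r(E) = -5*(-4) + 1/4 = 20 + 1/4 = 81/4)
(-30 + r(L))*89 = (-30 + 81/4)*89 = -39/4*89 = -3471/4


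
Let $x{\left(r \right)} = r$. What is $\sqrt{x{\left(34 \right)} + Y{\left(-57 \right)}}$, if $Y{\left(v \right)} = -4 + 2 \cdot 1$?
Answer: $4 \sqrt{2} \approx 5.6569$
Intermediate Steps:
$Y{\left(v \right)} = -2$ ($Y{\left(v \right)} = -4 + 2 = -2$)
$\sqrt{x{\left(34 \right)} + Y{\left(-57 \right)}} = \sqrt{34 - 2} = \sqrt{32} = 4 \sqrt{2}$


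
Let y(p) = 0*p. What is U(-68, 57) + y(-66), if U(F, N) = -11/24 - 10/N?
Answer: -289/456 ≈ -0.63377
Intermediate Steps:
y(p) = 0
U(F, N) = -11/24 - 10/N (U(F, N) = -11*1/24 - 10/N = -11/24 - 10/N)
U(-68, 57) + y(-66) = (-11/24 - 10/57) + 0 = -289/456 + 0 = -289/456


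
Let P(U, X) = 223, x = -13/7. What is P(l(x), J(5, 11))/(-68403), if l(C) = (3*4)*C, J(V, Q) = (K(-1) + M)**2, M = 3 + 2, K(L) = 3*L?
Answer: -223/68403 ≈ -0.0032601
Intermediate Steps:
M = 5
x = -13/7 (x = -13*1/7 = -13/7 ≈ -1.8571)
J(V, Q) = 4 (J(V, Q) = (3*(-1) + 5)**2 = (-3 + 5)**2 = 2**2 = 4)
l(C) = 12*C
P(l(x), J(5, 11))/(-68403) = 223/(-68403) = 223*(-1/68403) = -223/68403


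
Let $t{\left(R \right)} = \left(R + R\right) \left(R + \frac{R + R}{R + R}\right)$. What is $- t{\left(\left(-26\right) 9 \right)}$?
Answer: $-109044$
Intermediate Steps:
$t{\left(R \right)} = 2 R \left(1 + R\right)$ ($t{\left(R \right)} = 2 R \left(R + \frac{2 R}{2 R}\right) = 2 R \left(R + 2 R \frac{1}{2 R}\right) = 2 R \left(R + 1\right) = 2 R \left(1 + R\right)$)
$- t{\left(\left(-26\right) 9 \right)} = - 2 \left(\left(-26\right) 9\right) \left(1 - 234\right) = - 2 \left(-234\right) \left(1 - 234\right) = - 2 \left(-234\right) \left(-233\right) = \left(-1\right) 109044 = -109044$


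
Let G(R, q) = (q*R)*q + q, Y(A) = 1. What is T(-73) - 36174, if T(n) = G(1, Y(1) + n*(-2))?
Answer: -14418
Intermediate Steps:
G(R, q) = q + R*q² (G(R, q) = (R*q)*q + q = R*q² + q = q + R*q²)
T(n) = (1 - 2*n)*(2 - 2*n) (T(n) = (1 + n*(-2))*(1 + 1*(1 + n*(-2))) = (1 - 2*n)*(1 + 1*(1 - 2*n)) = (1 - 2*n)*(1 + (1 - 2*n)) = (1 - 2*n)*(2 - 2*n))
T(-73) - 36174 = 2*(-1 - 73)*(-1 + 2*(-73)) - 36174 = 2*(-74)*(-1 - 146) - 36174 = 2*(-74)*(-147) - 36174 = 21756 - 36174 = -14418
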